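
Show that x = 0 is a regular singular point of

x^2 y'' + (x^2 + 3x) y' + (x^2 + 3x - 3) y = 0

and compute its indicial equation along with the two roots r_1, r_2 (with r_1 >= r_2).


Divide by x^2 to reach normal form y'' + P_1(x) y' + P_2(x) y = 0 with P_1(x) = 1 + 3/x and P_2(x) = 1 + 3/x - 3/x^2.
x = 0 is a singular point because the y'-coefficient 1 + 3/x has a pole at x = 0 and the y-coefficient 1 + 3/x - 3/x^2 has a pole at x = 0.
It is a regular singular point because x P_1(x) = p(x) = x + 3 and x^2 P_2(x) = q(x) = x^2 + 3x - 3 are polynomials, hence analytic at x = 0.
p(0) = 3,  q(0) = -3.
Indicial equation: r(r-1) + p(0) r + q(0) = 0, i.e. r^2 + (p(0) - 1) r + q(0) = 0, i.e. r^2 + 2 r - 3 = 0.
Discriminant: (2)^2 - 4(-3) = 16, so r = (-2 ± 4)/2.
Solving: r_1 = 1, r_2 = -3.

indicial: r^2 + 2 r - 3 = 0; roots r_1 = 1, r_2 = -3


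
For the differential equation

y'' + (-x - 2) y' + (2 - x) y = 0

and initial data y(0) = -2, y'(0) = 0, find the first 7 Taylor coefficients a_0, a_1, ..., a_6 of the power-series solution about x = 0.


Ansatz: y(x) = sum_{n>=0} a_n x^n, so y'(x) = sum_{n>=1} n a_n x^(n-1) and y''(x) = sum_{n>=2} n(n-1) a_n x^(n-2).
Substitute into P(x) y'' + Q(x) y' + R(x) y = 0 with P(x) = 1, Q(x) = -x - 2, R(x) = 2 - x, and match powers of x.
Initial conditions: a_0 = -2, a_1 = 0.
Setting the coefficient of each power of x to zero and solving order by order (substituting the coefficients already found):
  x^0: 2 a_2 - 2 a_1 + 2 a_0 = 0  ->  2 a_2 = 2 a_1 - 2 a_0 = 4  ->  a_2 = 2
  x^1: 6 a_3 - 4 a_2 + a_1 - a_0 = 0  ->  6 a_3 = 4 a_2 - a_1 + a_0 = 6  ->  a_3 = 1
  x^2: 12 a_4 - 6 a_3 - a_1 = 0  ->  12 a_4 = 6 a_3 + a_1 = 6  ->  a_4 = 1/2
  x^3: 20 a_5 - 8 a_4 - a_3 - a_2 = 0  ->  20 a_5 = 8 a_4 + a_3 + a_2 = 7  ->  a_5 = 7/20
  x^4: 30 a_6 - 10 a_5 - 2 a_4 - a_3 = 0  ->  30 a_6 = 10 a_5 + 2 a_4 + a_3 = 11/2  ->  a_6 = 11/60
Truncated series: y(x) = -2 + 2 x^2 + x^3 + (1/2) x^4 + (7/20) x^5 + (11/60) x^6 + O(x^7).

a_0 = -2; a_1 = 0; a_2 = 2; a_3 = 1; a_4 = 1/2; a_5 = 7/20; a_6 = 11/60


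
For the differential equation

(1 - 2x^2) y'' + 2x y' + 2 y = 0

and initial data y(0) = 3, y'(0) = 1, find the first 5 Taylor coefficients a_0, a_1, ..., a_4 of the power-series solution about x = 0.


Ansatz: y(x) = sum_{n>=0} a_n x^n, so y'(x) = sum_{n>=1} n a_n x^(n-1) and y''(x) = sum_{n>=2} n(n-1) a_n x^(n-2).
Substitute into P(x) y'' + Q(x) y' + R(x) y = 0 with P(x) = 1 - 2x^2, Q(x) = 2x, R(x) = 2, and match powers of x.
Initial conditions: a_0 = 3, a_1 = 1.
Setting the coefficient of each power of x to zero and solving order by order (substituting the coefficients already found):
  x^0: 2 a_2 + 2 a_0 = 0  ->  2 a_2 = -2 a_0 = -6  ->  a_2 = -3
  x^1: 6 a_3 + 4 a_1 = 0  ->  6 a_3 = -4 a_1 = -4  ->  a_3 = -2/3
  x^2: 12 a_4 + 2 a_2 = 0  ->  12 a_4 = -2 a_2 = 6  ->  a_4 = 1/2
Truncated series: y(x) = 3 + x - 3 x^2 - (2/3) x^3 + (1/2) x^4 + O(x^5).

a_0 = 3; a_1 = 1; a_2 = -3; a_3 = -2/3; a_4 = 1/2


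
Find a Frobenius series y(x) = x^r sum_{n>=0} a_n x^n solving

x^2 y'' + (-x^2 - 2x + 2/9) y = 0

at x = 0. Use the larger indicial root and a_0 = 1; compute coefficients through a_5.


Write in Frobenius form y'' + (p(x)/x) y' + (q(x)/x^2) y = 0:
  p(x) = 0,  q(x) = -x^2 - 2x + 2/9.
Indicial equation: r(r-1) + (0) r + (2/9) = 0 -> roots r_1 = 2/3, r_2 = 1/3.
Take r = r_1 = 2/3. Let y(x) = x^r sum_{n>=0} a_n x^n with a_0 = 1.
Substitute y = x^r sum a_n x^n and match x^{r+n}. The recurrence is
  D(n) a_n - 2 a_{n-1} - 1 a_{n-2} = 0,  where D(n) = (r+n)(r+n-1) + (0)(r+n) + (2/9).
  a_n = [2 a_{n-1} + 1 a_{n-2}] / D(n).
Since the indicial polynomial factors as (r - r_1)(r - r_2), D(n) = (r_1 + n - r_1)(r_1 + n - r_2) = n(n + 1/3).
Evaluating step by step (a_0 = 1):
  n = 1: D(1) = 1(1 + 1/3) = 4/3; numerator = 2(1) = 2; a_1 = (2)/(4/3) = 3/2
  n = 2: D(2) = 2(2 + 1/3) = 14/3; numerator = 2(3/2) + 1(1) = 4; a_2 = (4)/(14/3) = 6/7
  n = 3: D(3) = 3(3 + 1/3) = 10; numerator = 2(6/7) + 1(3/2) = 45/14; a_3 = (45/14)/(10) = 9/28
  n = 4: D(4) = 4(4 + 1/3) = 52/3; numerator = 2(9/28) + 1(6/7) = 3/2; a_4 = (3/2)/(52/3) = 9/104
  n = 5: D(5) = 5(5 + 1/3) = 80/3; numerator = 2(9/104) + 1(9/28) = 45/91; a_5 = (45/91)/(80/3) = 27/1456

r = 2/3; a_0 = 1; a_1 = 3/2; a_2 = 6/7; a_3 = 9/28; a_4 = 9/104; a_5 = 27/1456


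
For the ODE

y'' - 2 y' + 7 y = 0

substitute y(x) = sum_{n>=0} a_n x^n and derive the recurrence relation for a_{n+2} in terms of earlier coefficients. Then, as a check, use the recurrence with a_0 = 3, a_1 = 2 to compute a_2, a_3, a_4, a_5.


Substitute y = sum_n a_n x^n.
y''(x) has coefficient (n+2)(n+1) a_{n+2} at x^n;
-2 y'(x) has coefficient -2 (n+1) a_{n+1} at x^n;
7 y(x) has coefficient 7 a_n at x^n.
Matching x^n: (n+2)(n+1) a_{n+2} - 2 (n+1) a_{n+1} + 7 a_n = 0.
Thus a_{n+2} = [2 (n+1) a_{n+1} - 7 a_n] / ((n+1)(n+2)).

Check with a_0 = 3, a_1 = 2 (apply the recurrence for n = 0, 1, 2, 3): a_0 = 3, a_1 = 2, a_2 = -17/2, a_3 = -8, a_4 = 23/24, a_5 = 191/60.

a_(n+2) = [2 (n+1) a_(n+1) - 7 a_n] / ((n+1)(n+2)); check: a_0 = 3, a_1 = 2, a_2 = -17/2, a_3 = -8, a_4 = 23/24, a_5 = 191/60


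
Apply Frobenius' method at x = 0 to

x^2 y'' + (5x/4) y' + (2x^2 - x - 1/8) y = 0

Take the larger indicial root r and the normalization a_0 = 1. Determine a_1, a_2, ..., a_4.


Write in Frobenius form y'' + (p(x)/x) y' + (q(x)/x^2) y = 0:
  p(x) = 5/4,  q(x) = 2x^2 - x - 1/8.
Indicial equation: r(r-1) + (5/4) r + (-1/8) = 0 -> roots r_1 = 1/4, r_2 = -1/2.
Take r = r_1 = 1/4. Let y(x) = x^r sum_{n>=0} a_n x^n with a_0 = 1.
Substitute y = x^r sum a_n x^n and match x^{r+n}. The recurrence is
  D(n) a_n - 1 a_{n-1} + 2 a_{n-2} = 0,  where D(n) = (r+n)(r+n-1) + (5/4)(r+n) + (-1/8).
  a_n = [1 a_{n-1} - 2 a_{n-2}] / D(n).
Since the indicial polynomial factors as (r - r_1)(r - r_2), D(n) = (r_1 + n - r_1)(r_1 + n - r_2) = n(n + 3/4).
Evaluating step by step (a_0 = 1):
  n = 1: D(1) = 1(1 + 3/4) = 7/4; numerator = 1(1) = 1; a_1 = (1)/(7/4) = 4/7
  n = 2: D(2) = 2(2 + 3/4) = 11/2; numerator = 1(4/7) - 2(1) = -10/7; a_2 = (-10/7)/(11/2) = -20/77
  n = 3: D(3) = 3(3 + 3/4) = 45/4; numerator = 1(-20/77) - 2(4/7) = -108/77; a_3 = (-108/77)/(45/4) = -48/385
  n = 4: D(4) = 4(4 + 3/4) = 19; numerator = 1(-48/385) - 2(-20/77) = 152/385; a_4 = (152/385)/(19) = 8/385

r = 1/4; a_0 = 1; a_1 = 4/7; a_2 = -20/77; a_3 = -48/385; a_4 = 8/385


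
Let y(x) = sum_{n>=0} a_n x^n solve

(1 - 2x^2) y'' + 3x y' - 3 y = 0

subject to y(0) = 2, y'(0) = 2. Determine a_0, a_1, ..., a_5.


Ansatz: y(x) = sum_{n>=0} a_n x^n, so y'(x) = sum_{n>=1} n a_n x^(n-1) and y''(x) = sum_{n>=2} n(n-1) a_n x^(n-2).
Substitute into P(x) y'' + Q(x) y' + R(x) y = 0 with P(x) = 1 - 2x^2, Q(x) = 3x, R(x) = -3, and match powers of x.
Initial conditions: a_0 = 2, a_1 = 2.
Setting the coefficient of each power of x to zero and solving order by order (substituting the coefficients already found):
  x^0: 2 a_2 - 3 a_0 = 0  ->  2 a_2 = 3 a_0 = 6  ->  a_2 = 3
  x^1: 6 a_3 = 0  ->  a_3 = 0
  x^2: 12 a_4 - a_2 = 0  ->  12 a_4 = a_2 = 3  ->  a_4 = 1/4
  x^3: 20 a_5 - 6 a_3 = 0  ->  20 a_5 = 6 a_3 = 0  ->  a_5 = 0
Truncated series: y(x) = 2 + 2 x + 3 x^2 + (1/4) x^4 + O(x^6).

a_0 = 2; a_1 = 2; a_2 = 3; a_3 = 0; a_4 = 1/4; a_5 = 0


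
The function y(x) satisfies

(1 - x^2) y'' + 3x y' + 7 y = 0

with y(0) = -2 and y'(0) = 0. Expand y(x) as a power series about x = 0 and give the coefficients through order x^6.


Ansatz: y(x) = sum_{n>=0} a_n x^n, so y'(x) = sum_{n>=1} n a_n x^(n-1) and y''(x) = sum_{n>=2} n(n-1) a_n x^(n-2).
Substitute into P(x) y'' + Q(x) y' + R(x) y = 0 with P(x) = 1 - x^2, Q(x) = 3x, R(x) = 7, and match powers of x.
Initial conditions: a_0 = -2, a_1 = 0.
Setting the coefficient of each power of x to zero and solving order by order (substituting the coefficients already found):
  x^0: 2 a_2 + 7 a_0 = 0  ->  2 a_2 = -7 a_0 = 14  ->  a_2 = 7
  x^1: 6 a_3 + 10 a_1 = 0  ->  6 a_3 = -10 a_1 = 0  ->  a_3 = 0
  x^2: 12 a_4 + 11 a_2 = 0  ->  12 a_4 = -11 a_2 = -77  ->  a_4 = -77/12
  x^3: 20 a_5 + 10 a_3 = 0  ->  20 a_5 = -10 a_3 = 0  ->  a_5 = 0
  x^4: 30 a_6 + 7 a_4 = 0  ->  30 a_6 = -7 a_4 = 539/12  ->  a_6 = 539/360
Truncated series: y(x) = -2 + 7 x^2 - (77/12) x^4 + (539/360) x^6 + O(x^7).

a_0 = -2; a_1 = 0; a_2 = 7; a_3 = 0; a_4 = -77/12; a_5 = 0; a_6 = 539/360


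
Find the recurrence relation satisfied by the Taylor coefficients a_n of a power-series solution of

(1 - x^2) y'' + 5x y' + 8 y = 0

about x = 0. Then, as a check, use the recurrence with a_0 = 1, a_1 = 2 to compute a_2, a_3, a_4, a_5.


Substitute y = sum_n a_n x^n.
(1 - 1 x^2) y'' contributes (n+2)(n+1) a_{n+2} - n(n-1) a_n at x^n.
5 x y'(x) contributes 5 n a_n at x^n.
8 y(x) contributes 8 a_n at x^n.
Matching x^n: (n+2)(n+1) a_{n+2} + (-n(n-1) + 5 n + 8) a_n = 0.
Thus a_{n+2} = (n(n-1) - 5 n - 8) / ((n+1)(n+2)) * a_n.

Check with a_0 = 1, a_1 = 2 (apply the recurrence for n = 0, 1, 2, 3): a_0 = 1, a_1 = 2, a_2 = -4, a_3 = -13/3, a_4 = 16/3, a_5 = 221/60.

a_(n+2) = (n(n-1) - 5 n - 8) / ((n+1)(n+2)) * a_n; check: a_0 = 1, a_1 = 2, a_2 = -4, a_3 = -13/3, a_4 = 16/3, a_5 = 221/60


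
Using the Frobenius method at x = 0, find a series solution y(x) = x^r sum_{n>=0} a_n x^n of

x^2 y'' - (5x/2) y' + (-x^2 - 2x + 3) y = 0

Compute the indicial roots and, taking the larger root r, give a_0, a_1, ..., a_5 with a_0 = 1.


Write in Frobenius form y'' + (p(x)/x) y' + (q(x)/x^2) y = 0:
  p(x) = -5/2,  q(x) = -x^2 - 2x + 3.
Indicial equation: r(r-1) + (-5/2) r + (3) = 0 -> roots r_1 = 2, r_2 = 3/2.
Take r = r_1 = 2. Let y(x) = x^r sum_{n>=0} a_n x^n with a_0 = 1.
Substitute y = x^r sum a_n x^n and match x^{r+n}. The recurrence is
  D(n) a_n - 2 a_{n-1} - 1 a_{n-2} = 0,  where D(n) = (r+n)(r+n-1) + (-5/2)(r+n) + (3).
  a_n = [2 a_{n-1} + 1 a_{n-2}] / D(n).
Since the indicial polynomial factors as (r - r_1)(r - r_2), D(n) = (r_1 + n - r_1)(r_1 + n - r_2) = n(n + 1/2).
Evaluating step by step (a_0 = 1):
  n = 1: D(1) = 1(1 + 1/2) = 3/2; numerator = 2(1) = 2; a_1 = (2)/(3/2) = 4/3
  n = 2: D(2) = 2(2 + 1/2) = 5; numerator = 2(4/3) + 1(1) = 11/3; a_2 = (11/3)/(5) = 11/15
  n = 3: D(3) = 3(3 + 1/2) = 21/2; numerator = 2(11/15) + 1(4/3) = 14/5; a_3 = (14/5)/(21/2) = 4/15
  n = 4: D(4) = 4(4 + 1/2) = 18; numerator = 2(4/15) + 1(11/15) = 19/15; a_4 = (19/15)/(18) = 19/270
  n = 5: D(5) = 5(5 + 1/2) = 55/2; numerator = 2(19/270) + 1(4/15) = 11/27; a_5 = (11/27)/(55/2) = 2/135

r = 2; a_0 = 1; a_1 = 4/3; a_2 = 11/15; a_3 = 4/15; a_4 = 19/270; a_5 = 2/135


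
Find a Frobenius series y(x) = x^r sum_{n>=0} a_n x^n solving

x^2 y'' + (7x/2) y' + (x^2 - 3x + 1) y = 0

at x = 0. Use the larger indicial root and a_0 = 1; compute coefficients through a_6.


Write in Frobenius form y'' + (p(x)/x) y' + (q(x)/x^2) y = 0:
  p(x) = 7/2,  q(x) = x^2 - 3x + 1.
Indicial equation: r(r-1) + (7/2) r + (1) = 0 -> roots r_1 = -1/2, r_2 = -2.
Take r = r_1 = -1/2. Let y(x) = x^r sum_{n>=0} a_n x^n with a_0 = 1.
Substitute y = x^r sum a_n x^n and match x^{r+n}. The recurrence is
  D(n) a_n - 3 a_{n-1} + 1 a_{n-2} = 0,  where D(n) = (r+n)(r+n-1) + (7/2)(r+n) + (1).
  a_n = [3 a_{n-1} - 1 a_{n-2}] / D(n).
Since the indicial polynomial factors as (r - r_1)(r - r_2), D(n) = (r_1 + n - r_1)(r_1 + n - r_2) = n(n + 3/2).
Evaluating step by step (a_0 = 1):
  n = 1: D(1) = 1(1 + 3/2) = 5/2; numerator = 3(1) = 3; a_1 = (3)/(5/2) = 6/5
  n = 2: D(2) = 2(2 + 3/2) = 7; numerator = 3(6/5) - 1(1) = 13/5; a_2 = (13/5)/(7) = 13/35
  n = 3: D(3) = 3(3 + 3/2) = 27/2; numerator = 3(13/35) - 1(6/5) = -3/35; a_3 = (-3/35)/(27/2) = -2/315
  n = 4: D(4) = 4(4 + 3/2) = 22; numerator = 3(-2/315) - 1(13/35) = -41/105; a_4 = (-41/105)/(22) = -41/2310
  n = 5: D(5) = 5(5 + 3/2) = 65/2; numerator = 3(-41/2310) - 1(-2/315) = -65/1386; a_5 = (-65/1386)/(65/2) = -1/693
  n = 6: D(6) = 6(6 + 3/2) = 45; numerator = 3(-1/693) - 1(-41/2310) = 31/2310; a_6 = (31/2310)/(45) = 31/103950

r = -1/2; a_0 = 1; a_1 = 6/5; a_2 = 13/35; a_3 = -2/315; a_4 = -41/2310; a_5 = -1/693; a_6 = 31/103950


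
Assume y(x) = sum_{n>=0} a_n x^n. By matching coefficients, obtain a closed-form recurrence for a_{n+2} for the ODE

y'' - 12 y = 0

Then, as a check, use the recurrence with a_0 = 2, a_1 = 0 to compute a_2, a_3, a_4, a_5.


Substitute y = sum_n a_n x^n into y'' + (const) y = 0.
y''(x) = sum_{n>=0} (n+2)(n+1) a_{n+2} x^n.
The ODE becomes sum_n [(n+2)(n+1) a_{n+2} - 12 a_n] x^n = 0.
Setting each coefficient to zero gives the recurrence:
  (n+2)(n+1) a_{n+2} - 12 a_n = 0,
  a_{n+2} = 12 / ((n+1)(n+2)) a_n.

Check with a_0 = 2, a_1 = 0 (apply the recurrence for n = 0, 1, 2, 3): a_0 = 2, a_1 = 0, a_2 = 12, a_3 = 0, a_4 = 12, a_5 = 0.

a_{n+2} = 12/((n+1)(n+2)) * a_n; check: a_0 = 2, a_1 = 0, a_2 = 12, a_3 = 0, a_4 = 12, a_5 = 0


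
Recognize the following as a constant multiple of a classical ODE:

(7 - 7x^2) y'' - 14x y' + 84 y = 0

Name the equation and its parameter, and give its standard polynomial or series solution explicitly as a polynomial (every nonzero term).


All three coefficients share the factor 7; dividing through by 7 gives  (1 - x^2) y'' - 2x y' + 12 y = 0.
This matches the Legendre equation (1 - x^2) y'' - 2x y' + n(n+1) y = 0 (note the -2x y' term) with n(n+1) = 12, so n = 3; the polynomial solution is P_3(x).
With y = sum_k a_k x^k, matching x^k gives (k+2)(k+1) a_{k+2} = [k(k+1) - n(n+1)] a_k = (k - 3)(k + 4) a_k. The right side vanishes at k = 3, so the series with the parity of 3 terminates at degree 3.
Standard normalization (P_n(1) = 1): leading coefficient (2n)!/(2^n (n!)^2) = 720/(8*36) = 5/2, so a_3 = 5/2. Work downward with a_k = (k+1)(k+2) a_{k+2} / ((k - 3)(k + 4)):
  a_1 = (2)(3)(5/2) / ((1 - 3)(1 + 4)) = 15/(-10) = -3/2
Hence P_3(x) = 5 x^3/2 - 3 x/2.

P_3(x); series = 5 x^3/2 - 3 x/2


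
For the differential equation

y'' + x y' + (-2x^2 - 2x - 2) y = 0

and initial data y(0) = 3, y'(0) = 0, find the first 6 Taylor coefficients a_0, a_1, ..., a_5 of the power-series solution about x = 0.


Ansatz: y(x) = sum_{n>=0} a_n x^n, so y'(x) = sum_{n>=1} n a_n x^(n-1) and y''(x) = sum_{n>=2} n(n-1) a_n x^(n-2).
Substitute into P(x) y'' + Q(x) y' + R(x) y = 0 with P(x) = 1, Q(x) = x, R(x) = -2x^2 - 2x - 2, and match powers of x.
Initial conditions: a_0 = 3, a_1 = 0.
Setting the coefficient of each power of x to zero and solving order by order (substituting the coefficients already found):
  x^0: 2 a_2 - 2 a_0 = 0  ->  2 a_2 = 2 a_0 = 6  ->  a_2 = 3
  x^1: 6 a_3 - a_1 - 2 a_0 = 0  ->  6 a_3 = a_1 + 2 a_0 = 6  ->  a_3 = 1
  x^2: 12 a_4 - 2 a_1 - 2 a_0 = 0  ->  12 a_4 = 2 a_1 + 2 a_0 = 6  ->  a_4 = 1/2
  x^3: 20 a_5 + a_3 - 2 a_2 - 2 a_1 = 0  ->  20 a_5 = -a_3 + 2 a_2 + 2 a_1 = 5  ->  a_5 = 1/4
Truncated series: y(x) = 3 + 3 x^2 + x^3 + (1/2) x^4 + (1/4) x^5 + O(x^6).

a_0 = 3; a_1 = 0; a_2 = 3; a_3 = 1; a_4 = 1/2; a_5 = 1/4


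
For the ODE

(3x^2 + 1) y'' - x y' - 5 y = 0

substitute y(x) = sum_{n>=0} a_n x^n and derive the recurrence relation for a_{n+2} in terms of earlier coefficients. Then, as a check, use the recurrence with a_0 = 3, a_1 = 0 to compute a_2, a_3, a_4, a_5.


Substitute y = sum_n a_n x^n.
(1 + 3 x^2) y'' contributes (n+2)(n+1) a_{n+2} + 3 n(n-1) a_n at x^n.
-x y'(x) contributes -n a_n at x^n.
-5 y(x) contributes -5 a_n at x^n.
Matching x^n: (n+2)(n+1) a_{n+2} + (3 n(n-1) - n - 5) a_n = 0.
Thus a_{n+2} = (-3 n(n-1) + n + 5) / ((n+1)(n+2)) * a_n.

Check with a_0 = 3, a_1 = 0 (apply the recurrence for n = 0, 1, 2, 3): a_0 = 3, a_1 = 0, a_2 = 15/2, a_3 = 0, a_4 = 5/8, a_5 = 0.

a_(n+2) = (-3 n(n-1) + n + 5) / ((n+1)(n+2)) * a_n; check: a_0 = 3, a_1 = 0, a_2 = 15/2, a_3 = 0, a_4 = 5/8, a_5 = 0


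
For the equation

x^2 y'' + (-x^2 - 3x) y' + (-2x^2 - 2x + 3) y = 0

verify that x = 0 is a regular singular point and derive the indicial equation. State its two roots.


Divide by x^2 to reach normal form y'' + P_1(x) y' + P_2(x) y = 0 with P_1(x) = -1 - 3/x and P_2(x) = -2 - 2/x + 3/x^2.
x = 0 is a singular point because the y'-coefficient -1 - 3/x has a pole at x = 0 and the y-coefficient -2 - 2/x + 3/x^2 has a pole at x = 0.
It is a regular singular point because x P_1(x) = p(x) = -x - 3 and x^2 P_2(x) = q(x) = -2x^2 - 2x + 3 are polynomials, hence analytic at x = 0.
p(0) = -3,  q(0) = 3.
Indicial equation: r(r-1) + p(0) r + q(0) = 0, i.e. r^2 + (p(0) - 1) r + q(0) = 0, i.e. r^2 - 4 r + 3 = 0.
Discriminant: (-4)^2 - 4(3) = 4, so r = (4 ± 2)/2.
Solving: r_1 = 3, r_2 = 1.

indicial: r^2 - 4 r + 3 = 0; roots r_1 = 3, r_2 = 1


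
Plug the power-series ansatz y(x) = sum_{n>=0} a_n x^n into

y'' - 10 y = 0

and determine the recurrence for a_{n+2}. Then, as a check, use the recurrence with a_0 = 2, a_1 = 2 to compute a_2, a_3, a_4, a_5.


Substitute y = sum_n a_n x^n into y'' + (const) y = 0.
y''(x) = sum_{n>=0} (n+2)(n+1) a_{n+2} x^n.
The ODE becomes sum_n [(n+2)(n+1) a_{n+2} - 10 a_n] x^n = 0.
Setting each coefficient to zero gives the recurrence:
  (n+2)(n+1) a_{n+2} - 10 a_n = 0,
  a_{n+2} = 10 / ((n+1)(n+2)) a_n.

Check with a_0 = 2, a_1 = 2 (apply the recurrence for n = 0, 1, 2, 3): a_0 = 2, a_1 = 2, a_2 = 10, a_3 = 10/3, a_4 = 25/3, a_5 = 5/3.

a_{n+2} = 10/((n+1)(n+2)) * a_n; check: a_0 = 2, a_1 = 2, a_2 = 10, a_3 = 10/3, a_4 = 25/3, a_5 = 5/3


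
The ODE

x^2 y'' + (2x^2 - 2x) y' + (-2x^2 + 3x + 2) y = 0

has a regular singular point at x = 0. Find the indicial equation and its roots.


Divide by x^2 to reach normal form y'' + P_1(x) y' + P_2(x) y = 0 with P_1(x) = 2 - 2/x and P_2(x) = -2 + 3/x + 2/x^2.
x = 0 is a singular point because the y'-coefficient 2 - 2/x has a pole at x = 0 and the y-coefficient -2 + 3/x + 2/x^2 has a pole at x = 0.
It is a regular singular point because x P_1(x) = p(x) = 2x - 2 and x^2 P_2(x) = q(x) = -2x^2 + 3x + 2 are polynomials, hence analytic at x = 0.
p(0) = -2,  q(0) = 2.
Indicial equation: r(r-1) + p(0) r + q(0) = 0, i.e. r^2 + (p(0) - 1) r + q(0) = 0, i.e. r^2 - 3 r + 2 = 0.
Discriminant: (-3)^2 - 4(2) = 1, so r = (3 ± 1)/2.
Solving: r_1 = 2, r_2 = 1.

indicial: r^2 - 3 r + 2 = 0; roots r_1 = 2, r_2 = 1


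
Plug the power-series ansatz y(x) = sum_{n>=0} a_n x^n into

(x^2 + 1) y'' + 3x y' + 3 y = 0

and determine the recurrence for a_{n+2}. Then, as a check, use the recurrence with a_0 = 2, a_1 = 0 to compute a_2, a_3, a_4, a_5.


Substitute y = sum_n a_n x^n.
(1 + 1 x^2) y'' contributes (n+2)(n+1) a_{n+2} + n(n-1) a_n at x^n.
3 x y'(x) contributes 3 n a_n at x^n.
3 y(x) contributes 3 a_n at x^n.
Matching x^n: (n+2)(n+1) a_{n+2} + (n(n-1) + 3 n + 3) a_n = 0.
Thus a_{n+2} = (-n(n-1) - 3 n - 3) / ((n+1)(n+2)) * a_n.

Check with a_0 = 2, a_1 = 0 (apply the recurrence for n = 0, 1, 2, 3): a_0 = 2, a_1 = 0, a_2 = -3, a_3 = 0, a_4 = 11/4, a_5 = 0.

a_(n+2) = (-n(n-1) - 3 n - 3) / ((n+1)(n+2)) * a_n; check: a_0 = 2, a_1 = 0, a_2 = -3, a_3 = 0, a_4 = 11/4, a_5 = 0


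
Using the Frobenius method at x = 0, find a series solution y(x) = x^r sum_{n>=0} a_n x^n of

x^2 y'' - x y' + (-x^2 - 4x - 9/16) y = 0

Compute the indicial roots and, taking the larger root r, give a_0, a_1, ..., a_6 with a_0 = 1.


Write in Frobenius form y'' + (p(x)/x) y' + (q(x)/x^2) y = 0:
  p(x) = -1,  q(x) = -x^2 - 4x - 9/16.
Indicial equation: r(r-1) + (-1) r + (-9/16) = 0 -> roots r_1 = 9/4, r_2 = -1/4.
Take r = r_1 = 9/4. Let y(x) = x^r sum_{n>=0} a_n x^n with a_0 = 1.
Substitute y = x^r sum a_n x^n and match x^{r+n}. The recurrence is
  D(n) a_n - 4 a_{n-1} - 1 a_{n-2} = 0,  where D(n) = (r+n)(r+n-1) + (-1)(r+n) + (-9/16).
  a_n = [4 a_{n-1} + 1 a_{n-2}] / D(n).
Since the indicial polynomial factors as (r - r_1)(r - r_2), D(n) = (r_1 + n - r_1)(r_1 + n - r_2) = n(n + 5/2).
Evaluating step by step (a_0 = 1):
  n = 1: D(1) = 1(1 + 5/2) = 7/2; numerator = 4(1) = 4; a_1 = (4)/(7/2) = 8/7
  n = 2: D(2) = 2(2 + 5/2) = 9; numerator = 4(8/7) + 1(1) = 39/7; a_2 = (39/7)/(9) = 13/21
  n = 3: D(3) = 3(3 + 5/2) = 33/2; numerator = 4(13/21) + 1(8/7) = 76/21; a_3 = (76/21)/(33/2) = 152/693
  n = 4: D(4) = 4(4 + 5/2) = 26; numerator = 4(152/693) + 1(13/21) = 1037/693; a_4 = (1037/693)/(26) = 1037/18018
  n = 5: D(5) = 5(5 + 5/2) = 75/2; numerator = 4(1037/18018) + 1(152/693) = 450/1001; a_5 = (450/1001)/(75/2) = 12/1001
  n = 6: D(6) = 6(6 + 5/2) = 51; numerator = 4(12/1001) + 1(1037/18018) = 1901/18018; a_6 = (1901/18018)/(51) = 1901/918918

r = 9/4; a_0 = 1; a_1 = 8/7; a_2 = 13/21; a_3 = 152/693; a_4 = 1037/18018; a_5 = 12/1001; a_6 = 1901/918918


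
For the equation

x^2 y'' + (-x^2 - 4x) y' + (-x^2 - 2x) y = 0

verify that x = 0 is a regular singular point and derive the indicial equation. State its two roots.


Divide by x^2 to reach normal form y'' + P_1(x) y' + P_2(x) y = 0 with P_1(x) = -1 - 4/x and P_2(x) = -1 - 2/x.
x = 0 is a singular point because the y'-coefficient -1 - 4/x has a pole at x = 0 and the y-coefficient -1 - 2/x has a pole at x = 0.
It is a regular singular point because x P_1(x) = p(x) = -x - 4 and x^2 P_2(x) = q(x) = -x^2 - 2x are polynomials, hence analytic at x = 0.
p(0) = -4,  q(0) = 0.
Indicial equation: r(r-1) + p(0) r + q(0) = 0, i.e. r^2 + (p(0) - 1) r + q(0) = 0, i.e. r^2 - 5 r = 0.
Discriminant: (-5)^2 - 4(0) = 25, so r = (5 ± 5)/2.
Solving: r_1 = 5, r_2 = 0.

indicial: r^2 - 5 r = 0; roots r_1 = 5, r_2 = 0


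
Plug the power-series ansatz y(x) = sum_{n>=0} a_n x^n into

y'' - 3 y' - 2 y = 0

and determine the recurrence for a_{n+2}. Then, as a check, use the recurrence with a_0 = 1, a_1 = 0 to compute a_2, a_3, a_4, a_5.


Substitute y = sum_n a_n x^n.
y''(x) has coefficient (n+2)(n+1) a_{n+2} at x^n;
-3 y'(x) has coefficient -3 (n+1) a_{n+1} at x^n;
-2 y(x) has coefficient -2 a_n at x^n.
Matching x^n: (n+2)(n+1) a_{n+2} - 3 (n+1) a_{n+1} - 2 a_n = 0.
Thus a_{n+2} = [3 (n+1) a_{n+1} + 2 a_n] / ((n+1)(n+2)).

Check with a_0 = 1, a_1 = 0 (apply the recurrence for n = 0, 1, 2, 3): a_0 = 1, a_1 = 0, a_2 = 1, a_3 = 1, a_4 = 11/12, a_5 = 13/20.

a_(n+2) = [3 (n+1) a_(n+1) + 2 a_n] / ((n+1)(n+2)); check: a_0 = 1, a_1 = 0, a_2 = 1, a_3 = 1, a_4 = 11/12, a_5 = 13/20


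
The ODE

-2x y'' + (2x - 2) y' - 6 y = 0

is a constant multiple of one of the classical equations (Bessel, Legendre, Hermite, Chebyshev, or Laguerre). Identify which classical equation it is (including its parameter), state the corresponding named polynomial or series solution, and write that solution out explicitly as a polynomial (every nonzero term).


All three coefficients share the factor -2; dividing through by -2 gives  x y'' + (1 - x) y' + 3 y = 0.
This matches the Laguerre equation x y'' + (1 - x) y' + n y = 0 with n = 3; the polynomial solution is L_3(x).
With y = sum_k a_k x^k, matching x^k gives (k+1)k a_{k+1} + (k+1) a_{k+1} - k a_k + n a_k = 0, i.e. (k+1)^2 a_{k+1} = (k - n) a_k = (k - 3) a_k. The right side vanishes at k = 3, so the series terminates at degree 3.
Standard normalization L_n(0) = 1 gives a_0 = 1. Work upward with a_{k+1} = (k - 3) a_k / (k+1)^2:
  a_1 = (0 - 3)(1) / 1^2 = -3/1 = -3
  a_2 = (1 - 3)(-3) / 2^2 = 6/4 = 3/2
  a_3 = (2 - 3)(3/2) / 3^2 = (-3/2)/9 = -1/6
Hence L_3(x) = -x^3/6 + 3 x^2/2 - 3 x + 1.

L_3(x); series = -x^3/6 + 3 x^2/2 - 3 x + 1


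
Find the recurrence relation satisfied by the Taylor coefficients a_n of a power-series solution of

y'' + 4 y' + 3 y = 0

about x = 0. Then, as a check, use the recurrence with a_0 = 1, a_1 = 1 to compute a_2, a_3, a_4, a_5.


Substitute y = sum_n a_n x^n.
y''(x) has coefficient (n+2)(n+1) a_{n+2} at x^n;
4 y'(x) has coefficient 4 (n+1) a_{n+1} at x^n;
3 y(x) has coefficient 3 a_n at x^n.
Matching x^n: (n+2)(n+1) a_{n+2} + 4 (n+1) a_{n+1} + 3 a_n = 0.
Thus a_{n+2} = [-4 (n+1) a_{n+1} - 3 a_n] / ((n+1)(n+2)).

Check with a_0 = 1, a_1 = 1 (apply the recurrence for n = 0, 1, 2, 3): a_0 = 1, a_1 = 1, a_2 = -7/2, a_3 = 25/6, a_4 = -79/24, a_5 = 241/120.

a_(n+2) = [-4 (n+1) a_(n+1) - 3 a_n] / ((n+1)(n+2)); check: a_0 = 1, a_1 = 1, a_2 = -7/2, a_3 = 25/6, a_4 = -79/24, a_5 = 241/120


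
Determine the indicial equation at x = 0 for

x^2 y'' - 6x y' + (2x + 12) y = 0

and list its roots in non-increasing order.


Divide by x^2 to reach normal form y'' + P_1(x) y' + P_2(x) y = 0 with P_1(x) = -6/x and P_2(x) = 2/x + 12/x^2.
x = 0 is a singular point because the y'-coefficient -6/x has a pole at x = 0 and the y-coefficient 2/x + 12/x^2 has a pole at x = 0.
It is a regular singular point because x P_1(x) = p(x) = -6 and x^2 P_2(x) = q(x) = 2x + 12 are polynomials, hence analytic at x = 0.
p(0) = -6,  q(0) = 12.
Indicial equation: r(r-1) + p(0) r + q(0) = 0, i.e. r^2 + (p(0) - 1) r + q(0) = 0, i.e. r^2 - 7 r + 12 = 0.
Discriminant: (-7)^2 - 4(12) = 1, so r = (7 ± 1)/2.
Solving: r_1 = 4, r_2 = 3.

indicial: r^2 - 7 r + 12 = 0; roots r_1 = 4, r_2 = 3


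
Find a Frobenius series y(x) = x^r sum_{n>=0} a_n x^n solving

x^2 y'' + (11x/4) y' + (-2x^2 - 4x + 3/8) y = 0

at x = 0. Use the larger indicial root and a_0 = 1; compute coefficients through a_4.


Write in Frobenius form y'' + (p(x)/x) y' + (q(x)/x^2) y = 0:
  p(x) = 11/4,  q(x) = -2x^2 - 4x + 3/8.
Indicial equation: r(r-1) + (11/4) r + (3/8) = 0 -> roots r_1 = -1/4, r_2 = -3/2.
Take r = r_1 = -1/4. Let y(x) = x^r sum_{n>=0} a_n x^n with a_0 = 1.
Substitute y = x^r sum a_n x^n and match x^{r+n}. The recurrence is
  D(n) a_n - 4 a_{n-1} - 2 a_{n-2} = 0,  where D(n) = (r+n)(r+n-1) + (11/4)(r+n) + (3/8).
  a_n = [4 a_{n-1} + 2 a_{n-2}] / D(n).
Since the indicial polynomial factors as (r - r_1)(r - r_2), D(n) = (r_1 + n - r_1)(r_1 + n - r_2) = n(n + 5/4).
Evaluating step by step (a_0 = 1):
  n = 1: D(1) = 1(1 + 5/4) = 9/4; numerator = 4(1) = 4; a_1 = (4)/(9/4) = 16/9
  n = 2: D(2) = 2(2 + 5/4) = 13/2; numerator = 4(16/9) + 2(1) = 82/9; a_2 = (82/9)/(13/2) = 164/117
  n = 3: D(3) = 3(3 + 5/4) = 51/4; numerator = 4(164/117) + 2(16/9) = 1072/117; a_3 = (1072/117)/(51/4) = 4288/5967
  n = 4: D(4) = 4(4 + 5/4) = 21; numerator = 4(4288/5967) + 2(164/117) = 33880/5967; a_4 = (33880/5967)/(21) = 4840/17901

r = -1/4; a_0 = 1; a_1 = 16/9; a_2 = 164/117; a_3 = 4288/5967; a_4 = 4840/17901


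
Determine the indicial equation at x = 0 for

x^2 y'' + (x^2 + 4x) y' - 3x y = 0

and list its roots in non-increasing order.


Divide by x^2 to reach normal form y'' + P_1(x) y' + P_2(x) y = 0 with P_1(x) = 1 + 4/x and P_2(x) = -3/x.
x = 0 is a singular point because the y'-coefficient 1 + 4/x has a pole at x = 0 and the y-coefficient -3/x has a pole at x = 0.
It is a regular singular point because x P_1(x) = p(x) = x + 4 and x^2 P_2(x) = q(x) = -3x are polynomials, hence analytic at x = 0.
p(0) = 4,  q(0) = 0.
Indicial equation: r(r-1) + p(0) r + q(0) = 0, i.e. r^2 + (p(0) - 1) r + q(0) = 0, i.e. r^2 + 3 r = 0.
Discriminant: (3)^2 - 4(0) = 9, so r = (-3 ± 3)/2.
Solving: r_1 = 0, r_2 = -3.

indicial: r^2 + 3 r = 0; roots r_1 = 0, r_2 = -3


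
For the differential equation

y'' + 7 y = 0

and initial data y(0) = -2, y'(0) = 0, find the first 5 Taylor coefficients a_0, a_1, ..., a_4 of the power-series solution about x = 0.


Ansatz: y(x) = sum_{n>=0} a_n x^n, so y'(x) = sum_{n>=1} n a_n x^(n-1) and y''(x) = sum_{n>=2} n(n-1) a_n x^(n-2).
Substitute into P(x) y'' + Q(x) y' + R(x) y = 0 with P(x) = 1, Q(x) = 0, R(x) = 7, and match powers of x.
Initial conditions: a_0 = -2, a_1 = 0.
Setting the coefficient of each power of x to zero and solving order by order (substituting the coefficients already found):
  x^0: 2 a_2 + 7 a_0 = 0  ->  2 a_2 = -7 a_0 = 14  ->  a_2 = 7
  x^1: 6 a_3 + 7 a_1 = 0  ->  6 a_3 = -7 a_1 = 0  ->  a_3 = 0
  x^2: 12 a_4 + 7 a_2 = 0  ->  12 a_4 = -7 a_2 = -49  ->  a_4 = -49/12
Truncated series: y(x) = -2 + 7 x^2 - (49/12) x^4 + O(x^5).

a_0 = -2; a_1 = 0; a_2 = 7; a_3 = 0; a_4 = -49/12


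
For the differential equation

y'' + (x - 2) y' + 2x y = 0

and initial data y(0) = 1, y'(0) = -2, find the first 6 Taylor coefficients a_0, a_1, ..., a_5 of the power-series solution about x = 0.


Ansatz: y(x) = sum_{n>=0} a_n x^n, so y'(x) = sum_{n>=1} n a_n x^(n-1) and y''(x) = sum_{n>=2} n(n-1) a_n x^(n-2).
Substitute into P(x) y'' + Q(x) y' + R(x) y = 0 with P(x) = 1, Q(x) = x - 2, R(x) = 2x, and match powers of x.
Initial conditions: a_0 = 1, a_1 = -2.
Setting the coefficient of each power of x to zero and solving order by order (substituting the coefficients already found):
  x^0: 2 a_2 - 2 a_1 = 0  ->  2 a_2 = 2 a_1 = -4  ->  a_2 = -2
  x^1: 6 a_3 - 4 a_2 + a_1 + 2 a_0 = 0  ->  6 a_3 = 4 a_2 - a_1 - 2 a_0 = -8  ->  a_3 = -4/3
  x^2: 12 a_4 - 6 a_3 + 2 a_2 + 2 a_1 = 0  ->  12 a_4 = 6 a_3 - 2 a_2 - 2 a_1 = 0  ->  a_4 = 0
  x^3: 20 a_5 - 8 a_4 + 3 a_3 + 2 a_2 = 0  ->  20 a_5 = 8 a_4 - 3 a_3 - 2 a_2 = 8  ->  a_5 = 2/5
Truncated series: y(x) = 1 - 2 x - 2 x^2 - (4/3) x^3 + (2/5) x^5 + O(x^6).

a_0 = 1; a_1 = -2; a_2 = -2; a_3 = -4/3; a_4 = 0; a_5 = 2/5


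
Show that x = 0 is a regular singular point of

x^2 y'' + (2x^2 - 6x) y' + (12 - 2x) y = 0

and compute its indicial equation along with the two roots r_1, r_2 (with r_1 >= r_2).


Divide by x^2 to reach normal form y'' + P_1(x) y' + P_2(x) y = 0 with P_1(x) = 2 - 6/x and P_2(x) = -2/x + 12/x^2.
x = 0 is a singular point because the y'-coefficient 2 - 6/x has a pole at x = 0 and the y-coefficient -2/x + 12/x^2 has a pole at x = 0.
It is a regular singular point because x P_1(x) = p(x) = 2x - 6 and x^2 P_2(x) = q(x) = 12 - 2x are polynomials, hence analytic at x = 0.
p(0) = -6,  q(0) = 12.
Indicial equation: r(r-1) + p(0) r + q(0) = 0, i.e. r^2 + (p(0) - 1) r + q(0) = 0, i.e. r^2 - 7 r + 12 = 0.
Discriminant: (-7)^2 - 4(12) = 1, so r = (7 ± 1)/2.
Solving: r_1 = 4, r_2 = 3.

indicial: r^2 - 7 r + 12 = 0; roots r_1 = 4, r_2 = 3


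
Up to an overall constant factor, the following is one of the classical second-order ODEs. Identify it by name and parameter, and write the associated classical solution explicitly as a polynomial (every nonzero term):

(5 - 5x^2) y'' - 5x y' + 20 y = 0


All three coefficients share the factor 5; dividing through by 5 gives  (1 - x^2) y'' - x y' + 4 y = 0.
This matches the Chebyshev equation (1 - x^2) y'' - x y' + n^2 y = 0 (note the -x y' term, not -2x y') with n^2 = 4, so n = 2; the polynomial solution is T_2(x).
With y = sum_k a_k x^k, matching x^k gives (k+2)(k+1) a_{k+2} = (k^2 - n^2) a_k = (k - 2)(k + 2) a_k. The right side vanishes at k = 2, so the series with the parity of 2 terminates at degree 2.
Standard normalization: leading coefficient of T_n is 2^(n-1), so a_2 = 2^1 = 2. Work downward with a_k = (k+1)(k+2) a_{k+2} / ((k - 2)(k + 2)):
  a_0 = (1)(2)(2) / ((0 - 2)(0 + 2)) = 4/(-4) = -1
Hence T_2(x) = 2 x^2 - 1.

T_2(x); series = 2 x^2 - 1


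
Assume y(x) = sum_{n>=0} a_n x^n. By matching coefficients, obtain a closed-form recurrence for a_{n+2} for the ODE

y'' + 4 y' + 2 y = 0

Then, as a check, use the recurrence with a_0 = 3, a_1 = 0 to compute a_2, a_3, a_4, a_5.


Substitute y = sum_n a_n x^n.
y''(x) has coefficient (n+2)(n+1) a_{n+2} at x^n;
4 y'(x) has coefficient 4 (n+1) a_{n+1} at x^n;
2 y(x) has coefficient 2 a_n at x^n.
Matching x^n: (n+2)(n+1) a_{n+2} + 4 (n+1) a_{n+1} + 2 a_n = 0.
Thus a_{n+2} = [-4 (n+1) a_{n+1} - 2 a_n] / ((n+1)(n+2)).

Check with a_0 = 3, a_1 = 0 (apply the recurrence for n = 0, 1, 2, 3): a_0 = 3, a_1 = 0, a_2 = -3, a_3 = 4, a_4 = -7/2, a_5 = 12/5.

a_(n+2) = [-4 (n+1) a_(n+1) - 2 a_n] / ((n+1)(n+2)); check: a_0 = 3, a_1 = 0, a_2 = -3, a_3 = 4, a_4 = -7/2, a_5 = 12/5


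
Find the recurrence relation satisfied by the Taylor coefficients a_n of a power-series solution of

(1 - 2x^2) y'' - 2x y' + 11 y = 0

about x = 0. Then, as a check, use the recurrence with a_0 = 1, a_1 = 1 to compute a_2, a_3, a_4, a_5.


Substitute y = sum_n a_n x^n.
(1 - 2 x^2) y'' contributes (n+2)(n+1) a_{n+2} - 2 n(n-1) a_n at x^n.
-2 x y'(x) contributes -2 n a_n at x^n.
11 y(x) contributes 11 a_n at x^n.
Matching x^n: (n+2)(n+1) a_{n+2} + (-2 n(n-1) - 2 n + 11) a_n = 0.
Thus a_{n+2} = (2 n(n-1) + 2 n - 11) / ((n+1)(n+2)) * a_n.

Check with a_0 = 1, a_1 = 1 (apply the recurrence for n = 0, 1, 2, 3): a_0 = 1, a_1 = 1, a_2 = -11/2, a_3 = -3/2, a_4 = 11/8, a_5 = -21/40.

a_(n+2) = (2 n(n-1) + 2 n - 11) / ((n+1)(n+2)) * a_n; check: a_0 = 1, a_1 = 1, a_2 = -11/2, a_3 = -3/2, a_4 = 11/8, a_5 = -21/40


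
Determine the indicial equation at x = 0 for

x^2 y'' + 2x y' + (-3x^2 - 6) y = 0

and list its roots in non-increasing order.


Divide by x^2 to reach normal form y'' + P_1(x) y' + P_2(x) y = 0 with P_1(x) = 2/x and P_2(x) = -3 - 6/x^2.
x = 0 is a singular point because the y'-coefficient 2/x has a pole at x = 0 and the y-coefficient -3 - 6/x^2 has a pole at x = 0.
It is a regular singular point because x P_1(x) = p(x) = 2 and x^2 P_2(x) = q(x) = -3x^2 - 6 are polynomials, hence analytic at x = 0.
p(0) = 2,  q(0) = -6.
Indicial equation: r(r-1) + p(0) r + q(0) = 0, i.e. r^2 + (p(0) - 1) r + q(0) = 0, i.e. r^2 + 1 r - 6 = 0.
Discriminant: (1)^2 - 4(-6) = 25, so r = (-1 ± 5)/2.
Solving: r_1 = 2, r_2 = -3.

indicial: r^2 + 1 r - 6 = 0; roots r_1 = 2, r_2 = -3


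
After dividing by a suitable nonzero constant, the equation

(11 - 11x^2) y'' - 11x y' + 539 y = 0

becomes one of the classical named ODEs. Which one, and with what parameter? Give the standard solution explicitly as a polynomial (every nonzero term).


All three coefficients share the factor 11; dividing through by 11 gives  (1 - x^2) y'' - x y' + 49 y = 0.
This matches the Chebyshev equation (1 - x^2) y'' - x y' + n^2 y = 0 (note the -x y' term, not -2x y') with n^2 = 49, so n = 7; the polynomial solution is T_7(x).
With y = sum_k a_k x^k, matching x^k gives (k+2)(k+1) a_{k+2} = (k^2 - n^2) a_k = (k - 7)(k + 7) a_k. The right side vanishes at k = 7, so the series with the parity of 7 terminates at degree 7.
Standard normalization: leading coefficient of T_n is 2^(n-1), so a_7 = 2^6 = 64. Work downward with a_k = (k+1)(k+2) a_{k+2} / ((k - 7)(k + 7)):
  a_5 = (6)(7)(64) / ((5 - 7)(5 + 7)) = 2688/(-24) = -112
  a_3 = (4)(5)(-112) / ((3 - 7)(3 + 7)) = -2240/(-40) = 56
  a_1 = (2)(3)(56) / ((1 - 7)(1 + 7)) = 336/(-48) = -7
Hence T_7(x) = 64 x^7 - 112 x^5 + 56 x^3 - 7 x.

T_7(x); series = 64 x^7 - 112 x^5 + 56 x^3 - 7 x


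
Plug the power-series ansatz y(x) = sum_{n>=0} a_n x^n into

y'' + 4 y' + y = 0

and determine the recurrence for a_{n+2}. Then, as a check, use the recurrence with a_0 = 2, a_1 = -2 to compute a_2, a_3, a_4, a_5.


Substitute y = sum_n a_n x^n.
y''(x) has coefficient (n+2)(n+1) a_{n+2} at x^n;
4 y'(x) has coefficient 4 (n+1) a_{n+1} at x^n;
y(x) has coefficient 1 a_n at x^n.
Matching x^n: (n+2)(n+1) a_{n+2} + 4 (n+1) a_{n+1} + 1 a_n = 0.
Thus a_{n+2} = [-4 (n+1) a_{n+1} - 1 a_n] / ((n+1)(n+2)).

Check with a_0 = 2, a_1 = -2 (apply the recurrence for n = 0, 1, 2, 3): a_0 = 2, a_1 = -2, a_2 = 3, a_3 = -11/3, a_4 = 41/12, a_5 = -51/20.

a_(n+2) = [-4 (n+1) a_(n+1) - 1 a_n] / ((n+1)(n+2)); check: a_0 = 2, a_1 = -2, a_2 = 3, a_3 = -11/3, a_4 = 41/12, a_5 = -51/20


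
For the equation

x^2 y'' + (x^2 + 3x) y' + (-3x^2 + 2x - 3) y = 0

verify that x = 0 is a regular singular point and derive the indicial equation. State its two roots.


Divide by x^2 to reach normal form y'' + P_1(x) y' + P_2(x) y = 0 with P_1(x) = 1 + 3/x and P_2(x) = -3 + 2/x - 3/x^2.
x = 0 is a singular point because the y'-coefficient 1 + 3/x has a pole at x = 0 and the y-coefficient -3 + 2/x - 3/x^2 has a pole at x = 0.
It is a regular singular point because x P_1(x) = p(x) = x + 3 and x^2 P_2(x) = q(x) = -3x^2 + 2x - 3 are polynomials, hence analytic at x = 0.
p(0) = 3,  q(0) = -3.
Indicial equation: r(r-1) + p(0) r + q(0) = 0, i.e. r^2 + (p(0) - 1) r + q(0) = 0, i.e. r^2 + 2 r - 3 = 0.
Discriminant: (2)^2 - 4(-3) = 16, so r = (-2 ± 4)/2.
Solving: r_1 = 1, r_2 = -3.

indicial: r^2 + 2 r - 3 = 0; roots r_1 = 1, r_2 = -3


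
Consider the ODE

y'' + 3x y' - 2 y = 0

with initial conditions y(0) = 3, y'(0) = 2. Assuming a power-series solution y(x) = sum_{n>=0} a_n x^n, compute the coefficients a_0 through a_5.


Ansatz: y(x) = sum_{n>=0} a_n x^n, so y'(x) = sum_{n>=1} n a_n x^(n-1) and y''(x) = sum_{n>=2} n(n-1) a_n x^(n-2).
Substitute into P(x) y'' + Q(x) y' + R(x) y = 0 with P(x) = 1, Q(x) = 3x, R(x) = -2, and match powers of x.
Initial conditions: a_0 = 3, a_1 = 2.
Setting the coefficient of each power of x to zero and solving order by order (substituting the coefficients already found):
  x^0: 2 a_2 - 2 a_0 = 0  ->  2 a_2 = 2 a_0 = 6  ->  a_2 = 3
  x^1: 6 a_3 + a_1 = 0  ->  6 a_3 = -a_1 = -2  ->  a_3 = -1/3
  x^2: 12 a_4 + 4 a_2 = 0  ->  12 a_4 = -4 a_2 = -12  ->  a_4 = -1
  x^3: 20 a_5 + 7 a_3 = 0  ->  20 a_5 = -7 a_3 = 7/3  ->  a_5 = 7/60
Truncated series: y(x) = 3 + 2 x + 3 x^2 - (1/3) x^3 - x^4 + (7/60) x^5 + O(x^6).

a_0 = 3; a_1 = 2; a_2 = 3; a_3 = -1/3; a_4 = -1; a_5 = 7/60


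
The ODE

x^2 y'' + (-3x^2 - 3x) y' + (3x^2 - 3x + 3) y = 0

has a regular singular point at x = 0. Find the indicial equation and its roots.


Divide by x^2 to reach normal form y'' + P_1(x) y' + P_2(x) y = 0 with P_1(x) = -3 - 3/x and P_2(x) = 3 - 3/x + 3/x^2.
x = 0 is a singular point because the y'-coefficient -3 - 3/x has a pole at x = 0 and the y-coefficient 3 - 3/x + 3/x^2 has a pole at x = 0.
It is a regular singular point because x P_1(x) = p(x) = -3x - 3 and x^2 P_2(x) = q(x) = 3x^2 - 3x + 3 are polynomials, hence analytic at x = 0.
p(0) = -3,  q(0) = 3.
Indicial equation: r(r-1) + p(0) r + q(0) = 0, i.e. r^2 + (p(0) - 1) r + q(0) = 0, i.e. r^2 - 4 r + 3 = 0.
Discriminant: (-4)^2 - 4(3) = 4, so r = (4 ± 2)/2.
Solving: r_1 = 3, r_2 = 1.

indicial: r^2 - 4 r + 3 = 0; roots r_1 = 3, r_2 = 1


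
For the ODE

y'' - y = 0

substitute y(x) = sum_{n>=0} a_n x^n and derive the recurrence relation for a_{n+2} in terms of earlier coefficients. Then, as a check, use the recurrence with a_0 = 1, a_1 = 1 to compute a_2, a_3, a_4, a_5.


Substitute y = sum_n a_n x^n into y'' + (const) y = 0.
y''(x) = sum_{n>=0} (n+2)(n+1) a_{n+2} x^n.
The ODE becomes sum_n [(n+2)(n+1) a_{n+2} - 1 a_n] x^n = 0.
Setting each coefficient to zero gives the recurrence:
  (n+2)(n+1) a_{n+2} - 1 a_n = 0,
  a_{n+2} = 1 / ((n+1)(n+2)) a_n.

Check with a_0 = 1, a_1 = 1 (apply the recurrence for n = 0, 1, 2, 3): a_0 = 1, a_1 = 1, a_2 = 1/2, a_3 = 1/6, a_4 = 1/24, a_5 = 1/120.

a_{n+2} = 1/((n+1)(n+2)) * a_n; check: a_0 = 1, a_1 = 1, a_2 = 1/2, a_3 = 1/6, a_4 = 1/24, a_5 = 1/120


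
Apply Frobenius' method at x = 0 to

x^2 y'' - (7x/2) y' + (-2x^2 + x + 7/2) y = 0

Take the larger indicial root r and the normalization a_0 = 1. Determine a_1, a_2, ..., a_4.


Write in Frobenius form y'' + (p(x)/x) y' + (q(x)/x^2) y = 0:
  p(x) = -7/2,  q(x) = -2x^2 + x + 7/2.
Indicial equation: r(r-1) + (-7/2) r + (7/2) = 0 -> roots r_1 = 7/2, r_2 = 1.
Take r = r_1 = 7/2. Let y(x) = x^r sum_{n>=0} a_n x^n with a_0 = 1.
Substitute y = x^r sum a_n x^n and match x^{r+n}. The recurrence is
  D(n) a_n + 1 a_{n-1} - 2 a_{n-2} = 0,  where D(n) = (r+n)(r+n-1) + (-7/2)(r+n) + (7/2).
  a_n = [-1 a_{n-1} + 2 a_{n-2}] / D(n).
Since the indicial polynomial factors as (r - r_1)(r - r_2), D(n) = (r_1 + n - r_1)(r_1 + n - r_2) = n(n + 5/2).
Evaluating step by step (a_0 = 1):
  n = 1: D(1) = 1(1 + 5/2) = 7/2; numerator = -1(1) = -1; a_1 = (-1)/(7/2) = -2/7
  n = 2: D(2) = 2(2 + 5/2) = 9; numerator = -1(-2/7) + 2(1) = 16/7; a_2 = (16/7)/(9) = 16/63
  n = 3: D(3) = 3(3 + 5/2) = 33/2; numerator = -1(16/63) + 2(-2/7) = -52/63; a_3 = (-52/63)/(33/2) = -104/2079
  n = 4: D(4) = 4(4 + 5/2) = 26; numerator = -1(-104/2079) + 2(16/63) = 1160/2079; a_4 = (1160/2079)/(26) = 580/27027

r = 7/2; a_0 = 1; a_1 = -2/7; a_2 = 16/63; a_3 = -104/2079; a_4 = 580/27027


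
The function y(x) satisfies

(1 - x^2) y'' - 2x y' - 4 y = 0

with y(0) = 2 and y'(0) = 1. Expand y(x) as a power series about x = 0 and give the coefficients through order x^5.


Ansatz: y(x) = sum_{n>=0} a_n x^n, so y'(x) = sum_{n>=1} n a_n x^(n-1) and y''(x) = sum_{n>=2} n(n-1) a_n x^(n-2).
Substitute into P(x) y'' + Q(x) y' + R(x) y = 0 with P(x) = 1 - x^2, Q(x) = -2x, R(x) = -4, and match powers of x.
Initial conditions: a_0 = 2, a_1 = 1.
Setting the coefficient of each power of x to zero and solving order by order (substituting the coefficients already found):
  x^0: 2 a_2 - 4 a_0 = 0  ->  2 a_2 = 4 a_0 = 8  ->  a_2 = 4
  x^1: 6 a_3 - 6 a_1 = 0  ->  6 a_3 = 6 a_1 = 6  ->  a_3 = 1
  x^2: 12 a_4 - 10 a_2 = 0  ->  12 a_4 = 10 a_2 = 40  ->  a_4 = 10/3
  x^3: 20 a_5 - 16 a_3 = 0  ->  20 a_5 = 16 a_3 = 16  ->  a_5 = 4/5
Truncated series: y(x) = 2 + x + 4 x^2 + x^3 + (10/3) x^4 + (4/5) x^5 + O(x^6).

a_0 = 2; a_1 = 1; a_2 = 4; a_3 = 1; a_4 = 10/3; a_5 = 4/5


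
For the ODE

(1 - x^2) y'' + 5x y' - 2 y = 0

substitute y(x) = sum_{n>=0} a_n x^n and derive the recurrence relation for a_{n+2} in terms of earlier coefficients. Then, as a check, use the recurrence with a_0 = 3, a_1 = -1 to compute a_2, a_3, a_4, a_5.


Substitute y = sum_n a_n x^n.
(1 - 1 x^2) y'' contributes (n+2)(n+1) a_{n+2} - n(n-1) a_n at x^n.
5 x y'(x) contributes 5 n a_n at x^n.
-2 y(x) contributes -2 a_n at x^n.
Matching x^n: (n+2)(n+1) a_{n+2} + (-n(n-1) + 5 n - 2) a_n = 0.
Thus a_{n+2} = (n(n-1) - 5 n + 2) / ((n+1)(n+2)) * a_n.

Check with a_0 = 3, a_1 = -1 (apply the recurrence for n = 0, 1, 2, 3): a_0 = 3, a_1 = -1, a_2 = 3, a_3 = 1/2, a_4 = -3/2, a_5 = -7/40.

a_(n+2) = (n(n-1) - 5 n + 2) / ((n+1)(n+2)) * a_n; check: a_0 = 3, a_1 = -1, a_2 = 3, a_3 = 1/2, a_4 = -3/2, a_5 = -7/40
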